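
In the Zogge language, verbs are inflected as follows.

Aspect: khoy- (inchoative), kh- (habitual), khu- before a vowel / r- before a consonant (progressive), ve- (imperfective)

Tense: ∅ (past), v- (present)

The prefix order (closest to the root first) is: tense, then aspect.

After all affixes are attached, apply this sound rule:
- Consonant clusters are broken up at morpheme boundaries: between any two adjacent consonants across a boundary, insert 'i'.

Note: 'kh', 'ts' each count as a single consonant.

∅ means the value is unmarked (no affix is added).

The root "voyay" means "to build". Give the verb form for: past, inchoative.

tense = past: zero marking, form stays voyay.
Attach aspect inchoative khoy- → khoyvoyay.
Apply epenthesis: khoyvoyay → khoyivoyay.

khoyivoyay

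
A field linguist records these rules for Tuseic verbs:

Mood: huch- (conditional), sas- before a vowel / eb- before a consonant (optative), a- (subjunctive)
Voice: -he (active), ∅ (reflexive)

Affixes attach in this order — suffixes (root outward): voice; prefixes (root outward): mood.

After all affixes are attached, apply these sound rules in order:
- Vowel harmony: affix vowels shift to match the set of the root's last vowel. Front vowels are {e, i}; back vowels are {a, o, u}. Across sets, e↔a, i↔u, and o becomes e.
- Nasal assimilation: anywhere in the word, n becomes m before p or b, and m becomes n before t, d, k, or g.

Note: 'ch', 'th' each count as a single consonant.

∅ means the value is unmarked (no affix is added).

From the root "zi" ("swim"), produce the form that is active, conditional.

Attach mood conditional huch- → huchzi.
Attach voice active -he → huchzihe.
Apply vowel harmony: huchzihe → hichzihe.
Nasal assimilation: no change.

hichzihe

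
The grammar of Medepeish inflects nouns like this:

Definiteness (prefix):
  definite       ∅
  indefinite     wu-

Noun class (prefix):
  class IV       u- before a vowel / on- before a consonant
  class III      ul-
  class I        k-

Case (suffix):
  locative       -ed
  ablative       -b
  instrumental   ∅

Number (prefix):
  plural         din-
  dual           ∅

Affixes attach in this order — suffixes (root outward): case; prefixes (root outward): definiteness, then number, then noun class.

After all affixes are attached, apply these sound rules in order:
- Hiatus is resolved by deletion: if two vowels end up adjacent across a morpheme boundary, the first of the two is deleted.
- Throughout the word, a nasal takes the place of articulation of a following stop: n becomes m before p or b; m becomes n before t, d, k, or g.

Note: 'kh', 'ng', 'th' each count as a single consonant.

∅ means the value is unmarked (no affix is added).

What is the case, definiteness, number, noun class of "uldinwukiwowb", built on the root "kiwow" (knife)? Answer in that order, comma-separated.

Segment: ul-din-wu-kiwow-b.
case: -b → ablative.
definiteness: wu- → indefinite.
number: din- → plural.
noun class: ul- → class III.

ablative, indefinite, plural, class III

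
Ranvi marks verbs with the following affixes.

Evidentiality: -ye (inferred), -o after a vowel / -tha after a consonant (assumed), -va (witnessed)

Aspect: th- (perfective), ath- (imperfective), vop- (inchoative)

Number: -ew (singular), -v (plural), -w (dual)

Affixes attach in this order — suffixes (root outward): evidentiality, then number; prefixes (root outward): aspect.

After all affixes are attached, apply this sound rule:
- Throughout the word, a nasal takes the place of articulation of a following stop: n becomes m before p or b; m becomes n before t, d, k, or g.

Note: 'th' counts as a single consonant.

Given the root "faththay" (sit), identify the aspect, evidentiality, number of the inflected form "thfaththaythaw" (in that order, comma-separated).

Segment: th-faththay-tha-w.
aspect: th- → perfective.
evidentiality: -o/tha → assumed.
number: -w → dual.

perfective, assumed, dual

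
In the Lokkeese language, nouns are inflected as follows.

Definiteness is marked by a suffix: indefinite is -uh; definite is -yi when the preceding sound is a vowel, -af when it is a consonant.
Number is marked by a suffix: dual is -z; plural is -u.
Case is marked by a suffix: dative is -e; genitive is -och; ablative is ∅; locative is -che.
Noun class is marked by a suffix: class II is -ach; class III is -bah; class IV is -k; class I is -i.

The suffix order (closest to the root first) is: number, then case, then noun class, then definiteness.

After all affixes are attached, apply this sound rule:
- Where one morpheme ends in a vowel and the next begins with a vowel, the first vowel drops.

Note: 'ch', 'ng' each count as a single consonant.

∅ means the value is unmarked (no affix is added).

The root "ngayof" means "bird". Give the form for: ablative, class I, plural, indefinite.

Attach number plural -u → ngayofu.
case = ablative: zero marking, form stays ngayofu.
Attach noun class class I -i → ngayofui.
Attach definiteness indefinite -uh → ngayofuiuh.
Apply vowel deletion: ngayofuiuh → ngayofuh.

ngayofuh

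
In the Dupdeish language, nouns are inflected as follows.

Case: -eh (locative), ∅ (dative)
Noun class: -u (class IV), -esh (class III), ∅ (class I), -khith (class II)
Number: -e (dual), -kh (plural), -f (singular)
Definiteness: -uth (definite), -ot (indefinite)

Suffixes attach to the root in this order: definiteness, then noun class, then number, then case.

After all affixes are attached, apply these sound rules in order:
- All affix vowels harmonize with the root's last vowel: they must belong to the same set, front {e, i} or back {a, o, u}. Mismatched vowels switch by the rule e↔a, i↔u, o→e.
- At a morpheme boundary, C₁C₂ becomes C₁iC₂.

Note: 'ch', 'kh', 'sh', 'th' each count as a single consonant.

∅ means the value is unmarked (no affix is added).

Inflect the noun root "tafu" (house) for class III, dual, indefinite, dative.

Attach definiteness indefinite -ot → tafuot.
Attach noun class class III -esh → tafuotesh.
Attach number dual -e → tafuoteshe.
case = dative: zero marking, form stays tafuoteshe.
Apply vowel harmony: tafuoteshe → tafuotasha.
Epenthesis: no change.

tafuotasha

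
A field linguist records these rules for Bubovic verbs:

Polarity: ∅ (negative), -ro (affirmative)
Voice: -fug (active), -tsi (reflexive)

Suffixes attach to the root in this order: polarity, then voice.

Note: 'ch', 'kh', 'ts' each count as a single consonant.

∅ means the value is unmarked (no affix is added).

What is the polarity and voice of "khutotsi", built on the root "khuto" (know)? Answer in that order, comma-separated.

Segment: khuto-tsi.
polarity: ∅ → negative.
voice: -tsi → reflexive.

negative, reflexive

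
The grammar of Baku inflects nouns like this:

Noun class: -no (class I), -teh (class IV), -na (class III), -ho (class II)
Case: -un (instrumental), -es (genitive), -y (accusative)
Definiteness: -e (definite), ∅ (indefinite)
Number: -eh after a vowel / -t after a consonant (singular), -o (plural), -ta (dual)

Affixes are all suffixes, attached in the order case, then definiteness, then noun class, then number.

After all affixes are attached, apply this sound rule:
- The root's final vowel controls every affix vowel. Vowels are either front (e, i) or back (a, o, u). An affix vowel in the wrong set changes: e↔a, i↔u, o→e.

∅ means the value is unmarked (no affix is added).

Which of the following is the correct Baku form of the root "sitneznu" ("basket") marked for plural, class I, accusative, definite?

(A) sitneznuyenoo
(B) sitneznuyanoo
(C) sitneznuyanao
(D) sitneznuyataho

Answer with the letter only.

Attach case accusative -y → sitneznuy.
Attach definiteness definite -e → sitneznuye.
Attach noun class class I -no → sitneznuyeno.
Attach number plural -o → sitneznuyenoo.
Apply vowel harmony: sitneznuyenoo → sitneznuyanoo.
So the correct form is sitneznuyanoo, option (B).
(D) sitneznuyataho is wrong: it uses class IV instead of class I for noun class.
(C) sitneznuyanao is wrong: it uses class III instead of class I for noun class.
(A) sitneznuyenoo is wrong: it fails to apply the sound rule(s).

B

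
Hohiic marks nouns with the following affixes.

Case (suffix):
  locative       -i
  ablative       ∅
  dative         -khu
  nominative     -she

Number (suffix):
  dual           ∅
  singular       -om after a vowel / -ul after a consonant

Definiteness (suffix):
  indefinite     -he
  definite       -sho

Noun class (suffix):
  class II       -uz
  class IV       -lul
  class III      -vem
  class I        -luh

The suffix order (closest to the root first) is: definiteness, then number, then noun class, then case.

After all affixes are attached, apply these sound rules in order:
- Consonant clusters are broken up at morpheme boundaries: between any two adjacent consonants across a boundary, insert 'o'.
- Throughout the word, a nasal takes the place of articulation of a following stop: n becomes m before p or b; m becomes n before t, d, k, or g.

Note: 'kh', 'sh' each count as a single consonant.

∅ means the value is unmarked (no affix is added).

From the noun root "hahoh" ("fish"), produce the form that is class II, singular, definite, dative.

Attach definiteness definite -sho → hahohsho.
Attach number singular -om (after vowel 'o') → hahohshoom.
Attach noun class class II -uz → hahohshoomuz.
Attach case dative -khu → hahohshoomuzkhu.
Apply epenthesis: hahohshoomuzkhu → hahohoshoomuzokhu.
Nasal assimilation: no change.

hahohoshoomuzokhu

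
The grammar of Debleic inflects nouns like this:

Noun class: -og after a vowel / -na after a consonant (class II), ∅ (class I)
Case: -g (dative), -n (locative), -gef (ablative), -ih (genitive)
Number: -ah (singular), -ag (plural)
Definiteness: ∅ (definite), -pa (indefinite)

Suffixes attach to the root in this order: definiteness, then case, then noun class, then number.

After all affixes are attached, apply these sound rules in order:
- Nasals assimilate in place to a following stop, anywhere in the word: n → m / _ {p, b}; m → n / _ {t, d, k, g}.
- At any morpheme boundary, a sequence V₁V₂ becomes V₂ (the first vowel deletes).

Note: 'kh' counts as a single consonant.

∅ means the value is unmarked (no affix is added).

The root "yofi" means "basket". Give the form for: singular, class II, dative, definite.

definiteness = definite: zero marking, form stays yofi.
Attach case dative -g → yofig.
Attach noun class class II -na (after consonant 'g') → yofigna.
Attach number singular -ah → yofignaah.
Nasal assimilation: no change.
Apply vowel deletion: yofignaah → yofignah.

yofignah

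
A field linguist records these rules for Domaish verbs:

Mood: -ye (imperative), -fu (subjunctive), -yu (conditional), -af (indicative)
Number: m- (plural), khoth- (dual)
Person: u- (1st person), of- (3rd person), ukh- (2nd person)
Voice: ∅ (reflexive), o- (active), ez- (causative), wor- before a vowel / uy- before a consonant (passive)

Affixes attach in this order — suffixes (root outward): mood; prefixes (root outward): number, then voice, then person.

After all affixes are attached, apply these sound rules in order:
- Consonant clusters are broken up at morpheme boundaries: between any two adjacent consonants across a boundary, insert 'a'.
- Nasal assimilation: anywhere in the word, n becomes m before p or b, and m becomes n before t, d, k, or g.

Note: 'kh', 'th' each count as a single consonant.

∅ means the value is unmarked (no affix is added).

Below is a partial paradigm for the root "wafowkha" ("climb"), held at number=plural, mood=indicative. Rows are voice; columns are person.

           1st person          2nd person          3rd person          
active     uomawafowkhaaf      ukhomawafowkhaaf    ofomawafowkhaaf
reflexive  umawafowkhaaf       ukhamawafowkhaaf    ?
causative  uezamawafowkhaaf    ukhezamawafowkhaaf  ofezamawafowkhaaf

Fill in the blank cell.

Attach number plural m- → mwafowkha.
voice = reflexive: zero marking, form stays mwafowkha.
Attach mood indicative -af → mwafowkhaaf.
Attach person 3rd person of- → ofmwafowkhaaf.
Apply epenthesis: ofmwafowkhaaf → ofamawafowkhaaf.
Nasal assimilation: no change.

ofamawafowkhaaf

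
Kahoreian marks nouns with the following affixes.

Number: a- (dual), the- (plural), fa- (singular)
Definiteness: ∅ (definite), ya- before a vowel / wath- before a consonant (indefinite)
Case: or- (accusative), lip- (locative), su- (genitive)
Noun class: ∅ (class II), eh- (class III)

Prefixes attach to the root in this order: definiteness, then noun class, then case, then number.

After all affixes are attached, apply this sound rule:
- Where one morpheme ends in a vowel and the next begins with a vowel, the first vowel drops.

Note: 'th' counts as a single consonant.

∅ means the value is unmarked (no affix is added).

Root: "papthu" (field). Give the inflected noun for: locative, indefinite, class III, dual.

Attach definiteness indefinite wath- (before consonant 'p') → wathpapthu.
Attach noun class class III eh- → ehwathpapthu.
Attach case locative lip- → lipehwathpapthu.
Attach number dual a- → alipehwathpapthu.
Vowel deletion: no change.

alipehwathpapthu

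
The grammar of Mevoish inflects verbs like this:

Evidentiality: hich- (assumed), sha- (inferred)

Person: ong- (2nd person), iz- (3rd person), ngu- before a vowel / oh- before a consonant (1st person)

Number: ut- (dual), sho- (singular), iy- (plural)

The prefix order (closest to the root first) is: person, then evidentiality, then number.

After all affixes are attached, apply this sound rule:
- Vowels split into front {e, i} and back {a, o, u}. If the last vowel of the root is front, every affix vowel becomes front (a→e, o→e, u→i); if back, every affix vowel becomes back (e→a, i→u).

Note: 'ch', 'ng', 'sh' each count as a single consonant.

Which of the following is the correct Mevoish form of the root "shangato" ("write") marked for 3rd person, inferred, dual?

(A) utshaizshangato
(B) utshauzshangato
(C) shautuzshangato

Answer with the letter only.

Attach person 3rd person iz- → izshangato.
Attach evidentiality inferred sha- → shaizshangato.
Attach number dual ut- → utshaizshangato.
Apply vowel harmony: utshaizshangato → utshauzshangato.
So the correct form is utshauzshangato, option (B).
(A) utshaizshangato is wrong: it fails to apply the sound rule(s).
(C) shautuzshangato is wrong: it has the affixes in the wrong order.

B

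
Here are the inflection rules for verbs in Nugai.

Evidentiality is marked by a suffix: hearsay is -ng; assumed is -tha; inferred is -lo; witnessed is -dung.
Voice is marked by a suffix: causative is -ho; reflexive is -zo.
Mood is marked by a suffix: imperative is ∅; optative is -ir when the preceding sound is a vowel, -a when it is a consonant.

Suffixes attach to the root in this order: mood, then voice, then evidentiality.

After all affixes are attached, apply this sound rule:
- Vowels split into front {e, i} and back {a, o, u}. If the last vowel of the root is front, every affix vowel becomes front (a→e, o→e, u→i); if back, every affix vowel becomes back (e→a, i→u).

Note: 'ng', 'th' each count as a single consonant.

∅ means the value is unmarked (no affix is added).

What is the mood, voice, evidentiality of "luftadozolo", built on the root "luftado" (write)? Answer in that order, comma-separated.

imperative, reflexive, inferred

Segment: luftado-zo-lo.
mood: ∅ → imperative.
voice: -zo → reflexive.
evidentiality: -lo → inferred.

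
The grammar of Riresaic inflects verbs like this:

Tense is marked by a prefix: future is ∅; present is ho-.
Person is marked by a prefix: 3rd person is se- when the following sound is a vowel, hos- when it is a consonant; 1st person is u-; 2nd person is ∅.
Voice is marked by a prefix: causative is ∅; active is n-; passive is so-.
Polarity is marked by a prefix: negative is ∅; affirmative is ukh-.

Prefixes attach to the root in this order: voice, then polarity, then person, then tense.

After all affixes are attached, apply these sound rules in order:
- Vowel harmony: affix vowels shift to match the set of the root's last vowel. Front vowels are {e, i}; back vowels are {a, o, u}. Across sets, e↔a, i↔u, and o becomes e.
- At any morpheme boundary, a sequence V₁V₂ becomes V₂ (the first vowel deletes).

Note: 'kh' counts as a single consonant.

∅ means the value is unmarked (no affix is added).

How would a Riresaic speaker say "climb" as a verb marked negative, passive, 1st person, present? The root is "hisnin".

hisehisnin

Attach voice passive so- → sohisnin.
polarity = negative: zero marking, form stays sohisnin.
Attach person 1st person u- → usohisnin.
Attach tense present ho- → housohisnin.
Apply vowel harmony: housohisnin → heisehisnin.
Apply vowel deletion: heisehisnin → hisehisnin.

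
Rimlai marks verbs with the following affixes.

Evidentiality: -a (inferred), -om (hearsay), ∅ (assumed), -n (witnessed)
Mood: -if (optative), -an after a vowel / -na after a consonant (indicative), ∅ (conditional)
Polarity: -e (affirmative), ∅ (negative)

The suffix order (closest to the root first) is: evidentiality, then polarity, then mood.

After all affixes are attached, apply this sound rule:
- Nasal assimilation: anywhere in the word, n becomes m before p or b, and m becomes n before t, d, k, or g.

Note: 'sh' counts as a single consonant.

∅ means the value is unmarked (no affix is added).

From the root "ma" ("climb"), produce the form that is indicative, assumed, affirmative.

maean

evidentiality = assumed: zero marking, form stays ma.
Attach polarity affirmative -e → mae.
Attach mood indicative -an (after vowel 'e') → maean.
Nasal assimilation: no change.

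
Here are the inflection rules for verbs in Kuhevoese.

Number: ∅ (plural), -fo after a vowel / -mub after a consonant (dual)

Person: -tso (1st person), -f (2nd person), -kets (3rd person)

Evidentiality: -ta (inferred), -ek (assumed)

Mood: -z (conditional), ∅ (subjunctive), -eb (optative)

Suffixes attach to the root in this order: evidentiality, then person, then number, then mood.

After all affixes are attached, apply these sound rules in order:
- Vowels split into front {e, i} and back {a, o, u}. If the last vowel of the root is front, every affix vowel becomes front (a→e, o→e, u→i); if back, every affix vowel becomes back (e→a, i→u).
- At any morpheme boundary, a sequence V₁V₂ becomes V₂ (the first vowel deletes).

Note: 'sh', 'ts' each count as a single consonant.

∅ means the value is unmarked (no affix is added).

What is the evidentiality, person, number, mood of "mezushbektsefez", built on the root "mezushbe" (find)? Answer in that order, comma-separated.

Segment: mezushbe-ek-tso-fo-z.
evidentiality: -ek → assumed.
person: -tso → 1st person.
number: -fo/mub → dual.
mood: -z → conditional.

assumed, 1st person, dual, conditional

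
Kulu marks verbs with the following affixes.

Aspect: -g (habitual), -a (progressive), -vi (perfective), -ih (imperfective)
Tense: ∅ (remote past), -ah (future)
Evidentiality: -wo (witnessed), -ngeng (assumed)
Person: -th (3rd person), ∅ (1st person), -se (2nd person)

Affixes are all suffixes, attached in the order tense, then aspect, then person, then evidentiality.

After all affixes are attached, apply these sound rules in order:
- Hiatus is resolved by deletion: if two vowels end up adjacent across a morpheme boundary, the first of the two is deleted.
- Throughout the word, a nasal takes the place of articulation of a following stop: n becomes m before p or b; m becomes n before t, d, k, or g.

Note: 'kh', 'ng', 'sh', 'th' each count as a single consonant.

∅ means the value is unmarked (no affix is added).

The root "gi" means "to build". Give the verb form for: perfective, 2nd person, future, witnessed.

Attach tense future -ah → giah.
Attach aspect perfective -vi → giahvi.
Attach person 2nd person -se → giahvise.
Attach evidentiality witnessed -wo → giahvisewo.
Apply vowel deletion: giahvisewo → gahvisewo.
Nasal assimilation: no change.

gahvisewo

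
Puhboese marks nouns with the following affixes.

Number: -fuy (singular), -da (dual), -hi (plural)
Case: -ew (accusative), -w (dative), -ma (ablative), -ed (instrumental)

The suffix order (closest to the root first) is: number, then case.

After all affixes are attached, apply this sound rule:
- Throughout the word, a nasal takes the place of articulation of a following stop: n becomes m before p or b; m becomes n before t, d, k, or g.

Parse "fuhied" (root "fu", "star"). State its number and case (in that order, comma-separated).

plural, instrumental

Segment: fu-hi-ed.
number: -hi → plural.
case: -ed → instrumental.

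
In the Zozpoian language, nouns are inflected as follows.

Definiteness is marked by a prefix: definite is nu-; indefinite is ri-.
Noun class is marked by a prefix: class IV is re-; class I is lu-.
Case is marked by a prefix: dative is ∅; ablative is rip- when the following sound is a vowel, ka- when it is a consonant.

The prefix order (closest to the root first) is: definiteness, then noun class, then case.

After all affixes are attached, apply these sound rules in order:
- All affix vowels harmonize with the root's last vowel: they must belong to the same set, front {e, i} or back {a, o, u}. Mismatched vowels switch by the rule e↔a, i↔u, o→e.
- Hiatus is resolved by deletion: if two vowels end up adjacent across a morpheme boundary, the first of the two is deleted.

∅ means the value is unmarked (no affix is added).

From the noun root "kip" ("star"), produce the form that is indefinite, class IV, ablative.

kererikip

Attach definiteness indefinite ri- → rikip.
Attach noun class class IV re- → rerikip.
Attach case ablative ka- (before consonant 'r') → karerikip.
Apply vowel harmony: karerikip → kererikip.
Vowel deletion: no change.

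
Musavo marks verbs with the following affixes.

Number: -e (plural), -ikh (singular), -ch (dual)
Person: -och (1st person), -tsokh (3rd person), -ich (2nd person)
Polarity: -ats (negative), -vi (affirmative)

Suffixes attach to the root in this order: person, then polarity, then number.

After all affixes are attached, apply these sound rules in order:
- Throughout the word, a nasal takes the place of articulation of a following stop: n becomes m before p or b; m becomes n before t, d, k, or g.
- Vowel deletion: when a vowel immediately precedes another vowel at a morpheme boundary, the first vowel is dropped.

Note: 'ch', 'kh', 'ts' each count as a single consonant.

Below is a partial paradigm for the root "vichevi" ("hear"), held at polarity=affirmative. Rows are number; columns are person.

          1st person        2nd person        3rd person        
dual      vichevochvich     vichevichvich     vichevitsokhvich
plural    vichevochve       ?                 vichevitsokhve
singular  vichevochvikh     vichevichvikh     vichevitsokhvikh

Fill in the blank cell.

Attach person 2nd person -ich → vicheviich.
Attach polarity affirmative -vi → vicheviichvi.
Attach number plural -e → vicheviichvie.
Nasal assimilation: no change.
Apply vowel deletion: vicheviichvie → vichevichve.

vichevichve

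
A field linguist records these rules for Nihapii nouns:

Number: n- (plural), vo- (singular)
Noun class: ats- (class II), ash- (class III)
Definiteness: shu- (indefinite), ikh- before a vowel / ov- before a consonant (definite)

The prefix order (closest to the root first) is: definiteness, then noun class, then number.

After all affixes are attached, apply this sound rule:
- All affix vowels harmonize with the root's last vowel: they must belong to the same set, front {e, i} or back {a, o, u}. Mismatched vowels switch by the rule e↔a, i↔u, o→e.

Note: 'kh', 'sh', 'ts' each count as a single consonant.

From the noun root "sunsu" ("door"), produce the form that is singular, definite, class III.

Attach definiteness definite ov- (before consonant 's') → ovsunsu.
Attach noun class class III ash- → ashovsunsu.
Attach number singular vo- → voashovsunsu.
Vowel harmony: no change.

voashovsunsu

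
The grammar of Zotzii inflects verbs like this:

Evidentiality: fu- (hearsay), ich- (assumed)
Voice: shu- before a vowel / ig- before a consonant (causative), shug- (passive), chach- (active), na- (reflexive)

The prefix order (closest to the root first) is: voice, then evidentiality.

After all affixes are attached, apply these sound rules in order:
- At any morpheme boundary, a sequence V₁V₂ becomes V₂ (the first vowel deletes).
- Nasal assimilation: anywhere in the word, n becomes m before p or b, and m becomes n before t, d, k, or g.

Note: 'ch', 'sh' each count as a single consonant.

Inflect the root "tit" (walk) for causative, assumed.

ichigtit

Attach voice causative ig- (before consonant 't') → igtit.
Attach evidentiality assumed ich- → ichigtit.
Vowel deletion: no change.
Nasal assimilation: no change.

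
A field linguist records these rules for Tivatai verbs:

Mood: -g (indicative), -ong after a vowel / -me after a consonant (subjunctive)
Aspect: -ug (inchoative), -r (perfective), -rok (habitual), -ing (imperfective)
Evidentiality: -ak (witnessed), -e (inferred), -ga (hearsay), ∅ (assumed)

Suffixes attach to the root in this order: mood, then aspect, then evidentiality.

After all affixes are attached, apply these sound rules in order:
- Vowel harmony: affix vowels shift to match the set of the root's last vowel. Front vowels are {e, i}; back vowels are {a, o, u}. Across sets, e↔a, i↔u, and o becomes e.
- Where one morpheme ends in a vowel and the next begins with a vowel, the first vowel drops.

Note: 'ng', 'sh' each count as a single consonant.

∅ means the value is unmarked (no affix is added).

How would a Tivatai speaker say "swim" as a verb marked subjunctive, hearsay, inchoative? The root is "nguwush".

Attach mood subjunctive -me (after consonant 'sh') → nguwushme.
Attach aspect inchoative -ug → nguwushmeug.
Attach evidentiality hearsay -ga → nguwushmeugga.
Apply vowel harmony: nguwushmeugga → nguwushmaugga.
Apply vowel deletion: nguwushmaugga → nguwushmugga.

nguwushmugga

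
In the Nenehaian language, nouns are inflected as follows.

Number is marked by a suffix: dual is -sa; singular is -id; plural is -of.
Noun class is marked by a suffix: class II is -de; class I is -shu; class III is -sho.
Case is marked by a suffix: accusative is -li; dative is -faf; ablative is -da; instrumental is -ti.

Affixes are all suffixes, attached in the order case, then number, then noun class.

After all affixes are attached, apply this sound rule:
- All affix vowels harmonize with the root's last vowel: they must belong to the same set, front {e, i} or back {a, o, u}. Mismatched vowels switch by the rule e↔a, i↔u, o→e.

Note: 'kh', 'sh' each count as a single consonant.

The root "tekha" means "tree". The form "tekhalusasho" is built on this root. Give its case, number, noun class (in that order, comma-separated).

accusative, dual, class III

Segment: tekha-li-sa-sho.
case: -li → accusative.
number: -sa → dual.
noun class: -sho → class III.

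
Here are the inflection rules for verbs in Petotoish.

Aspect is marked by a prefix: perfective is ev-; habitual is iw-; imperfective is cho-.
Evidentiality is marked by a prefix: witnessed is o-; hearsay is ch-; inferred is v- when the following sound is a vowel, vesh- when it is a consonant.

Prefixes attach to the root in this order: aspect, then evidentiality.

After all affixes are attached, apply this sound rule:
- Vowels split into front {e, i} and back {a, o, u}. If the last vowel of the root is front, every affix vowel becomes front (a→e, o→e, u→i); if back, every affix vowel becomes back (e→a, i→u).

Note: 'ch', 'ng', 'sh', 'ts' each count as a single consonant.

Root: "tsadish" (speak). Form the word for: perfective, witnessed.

Attach aspect perfective ev- → evtsadish.
Attach evidentiality witnessed o- → oevtsadish.
Apply vowel harmony: oevtsadish → eevtsadish.

eevtsadish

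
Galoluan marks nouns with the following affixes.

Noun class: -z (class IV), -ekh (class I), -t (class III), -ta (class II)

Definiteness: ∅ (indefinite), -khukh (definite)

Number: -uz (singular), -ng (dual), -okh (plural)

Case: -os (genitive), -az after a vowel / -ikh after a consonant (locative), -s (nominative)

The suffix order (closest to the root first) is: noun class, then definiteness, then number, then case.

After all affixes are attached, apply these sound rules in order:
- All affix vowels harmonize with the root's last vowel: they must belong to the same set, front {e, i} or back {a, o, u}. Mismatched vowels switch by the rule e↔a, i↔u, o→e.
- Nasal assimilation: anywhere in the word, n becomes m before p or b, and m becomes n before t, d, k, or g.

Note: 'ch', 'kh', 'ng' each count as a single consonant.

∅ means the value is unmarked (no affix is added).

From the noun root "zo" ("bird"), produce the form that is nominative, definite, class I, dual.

Attach noun class class I -ekh → zoekh.
Attach definiteness definite -khukh → zoekhkhukh.
Attach number dual -ng → zoekhkhukhng.
Attach case nominative -s → zoekhkhukhngs.
Apply vowel harmony: zoekhkhukhngs → zoakhkhukhngs.
Nasal assimilation: no change.

zoakhkhukhngs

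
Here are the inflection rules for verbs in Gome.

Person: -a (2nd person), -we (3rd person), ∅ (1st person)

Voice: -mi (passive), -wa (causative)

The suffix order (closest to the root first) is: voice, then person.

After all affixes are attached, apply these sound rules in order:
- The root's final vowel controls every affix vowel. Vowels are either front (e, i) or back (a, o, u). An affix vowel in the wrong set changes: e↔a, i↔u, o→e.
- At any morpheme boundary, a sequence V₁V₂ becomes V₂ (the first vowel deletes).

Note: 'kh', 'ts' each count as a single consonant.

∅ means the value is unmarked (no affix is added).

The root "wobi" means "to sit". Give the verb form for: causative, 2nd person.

wobiwe

Attach voice causative -wa → wobiwa.
Attach person 2nd person -a → wobiwaa.
Apply vowel harmony: wobiwaa → wobiwee.
Apply vowel deletion: wobiwee → wobiwe.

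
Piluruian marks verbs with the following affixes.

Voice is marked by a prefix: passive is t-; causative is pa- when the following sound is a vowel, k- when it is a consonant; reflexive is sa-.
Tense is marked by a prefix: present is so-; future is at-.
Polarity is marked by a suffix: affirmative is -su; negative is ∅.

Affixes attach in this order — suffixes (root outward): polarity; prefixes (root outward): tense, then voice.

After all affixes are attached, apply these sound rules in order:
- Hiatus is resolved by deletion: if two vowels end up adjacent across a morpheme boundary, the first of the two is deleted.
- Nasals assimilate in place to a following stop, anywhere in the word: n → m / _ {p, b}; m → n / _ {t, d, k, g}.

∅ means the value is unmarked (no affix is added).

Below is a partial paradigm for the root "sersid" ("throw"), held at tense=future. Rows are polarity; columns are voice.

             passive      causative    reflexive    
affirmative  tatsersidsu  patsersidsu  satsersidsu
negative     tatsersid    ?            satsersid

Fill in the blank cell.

patsersid

polarity = negative: zero marking, form stays sersid.
Attach tense future at- → atsersid.
Attach voice causative pa- (before vowel 'a') → paatsersid.
Apply vowel deletion: paatsersid → patsersid.
Nasal assimilation: no change.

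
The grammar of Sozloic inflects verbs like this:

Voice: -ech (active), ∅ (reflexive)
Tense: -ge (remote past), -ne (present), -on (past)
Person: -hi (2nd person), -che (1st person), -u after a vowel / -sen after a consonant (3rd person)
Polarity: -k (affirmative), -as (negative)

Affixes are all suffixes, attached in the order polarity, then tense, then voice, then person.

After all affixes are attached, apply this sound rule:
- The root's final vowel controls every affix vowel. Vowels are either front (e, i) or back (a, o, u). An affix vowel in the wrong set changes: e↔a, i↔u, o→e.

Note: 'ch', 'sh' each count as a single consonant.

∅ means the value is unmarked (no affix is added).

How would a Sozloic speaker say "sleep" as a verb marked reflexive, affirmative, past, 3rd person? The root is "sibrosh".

Attach polarity affirmative -k → sibroshk.
Attach tense past -on → sibroshkon.
voice = reflexive: zero marking, form stays sibroshkon.
Attach person 3rd person -sen (after consonant 'n') → sibroshkonsen.
Apply vowel harmony: sibroshkonsen → sibroshkonsan.

sibroshkonsan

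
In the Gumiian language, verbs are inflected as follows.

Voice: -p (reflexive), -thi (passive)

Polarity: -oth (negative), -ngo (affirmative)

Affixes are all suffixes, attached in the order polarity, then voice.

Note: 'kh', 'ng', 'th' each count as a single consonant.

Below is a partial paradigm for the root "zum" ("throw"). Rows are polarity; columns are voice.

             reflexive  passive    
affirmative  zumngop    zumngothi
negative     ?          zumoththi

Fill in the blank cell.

Attach polarity negative -oth → zumoth.
Attach voice reflexive -p → zumothp.

zumothp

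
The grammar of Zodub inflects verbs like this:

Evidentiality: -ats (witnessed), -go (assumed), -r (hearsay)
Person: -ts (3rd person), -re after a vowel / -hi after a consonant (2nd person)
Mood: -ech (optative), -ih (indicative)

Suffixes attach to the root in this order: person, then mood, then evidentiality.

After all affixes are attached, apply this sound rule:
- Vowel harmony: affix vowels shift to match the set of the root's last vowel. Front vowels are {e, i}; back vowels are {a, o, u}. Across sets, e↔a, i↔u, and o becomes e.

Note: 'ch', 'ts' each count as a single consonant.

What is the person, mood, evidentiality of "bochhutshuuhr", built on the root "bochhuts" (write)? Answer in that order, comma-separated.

2nd person, indicative, hearsay

Segment: bochhuts-hi-ih-r.
person: -re/hi → 2nd person.
mood: -ih → indicative.
evidentiality: -r → hearsay.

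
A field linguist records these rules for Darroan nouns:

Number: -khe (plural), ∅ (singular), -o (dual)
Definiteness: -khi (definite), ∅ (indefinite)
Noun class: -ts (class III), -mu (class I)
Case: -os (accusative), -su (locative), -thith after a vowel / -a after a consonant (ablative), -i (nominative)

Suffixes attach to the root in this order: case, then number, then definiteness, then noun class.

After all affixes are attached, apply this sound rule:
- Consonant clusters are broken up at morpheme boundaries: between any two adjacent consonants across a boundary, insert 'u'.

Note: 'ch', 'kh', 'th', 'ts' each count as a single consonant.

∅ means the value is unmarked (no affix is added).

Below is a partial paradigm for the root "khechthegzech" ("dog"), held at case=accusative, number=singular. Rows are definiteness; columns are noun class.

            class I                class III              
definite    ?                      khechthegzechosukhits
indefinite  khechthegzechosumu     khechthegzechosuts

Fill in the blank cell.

khechthegzechosukhimu

Attach case accusative -os → khechthegzechos.
number = singular: zero marking, form stays khechthegzechos.
Attach definiteness definite -khi → khechthegzechoskhi.
Attach noun class class I -mu → khechthegzechoskhimu.
Apply epenthesis: khechthegzechoskhimu → khechthegzechosukhimu.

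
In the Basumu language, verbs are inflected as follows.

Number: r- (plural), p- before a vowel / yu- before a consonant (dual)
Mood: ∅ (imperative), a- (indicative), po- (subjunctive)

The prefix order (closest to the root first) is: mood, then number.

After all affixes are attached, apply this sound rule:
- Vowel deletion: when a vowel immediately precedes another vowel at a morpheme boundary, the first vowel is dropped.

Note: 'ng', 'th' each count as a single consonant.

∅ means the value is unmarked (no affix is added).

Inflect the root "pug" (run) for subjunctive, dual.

Attach mood subjunctive po- → popug.
Attach number dual yu- (before consonant 'p') → yupopug.
Vowel deletion: no change.

yupopug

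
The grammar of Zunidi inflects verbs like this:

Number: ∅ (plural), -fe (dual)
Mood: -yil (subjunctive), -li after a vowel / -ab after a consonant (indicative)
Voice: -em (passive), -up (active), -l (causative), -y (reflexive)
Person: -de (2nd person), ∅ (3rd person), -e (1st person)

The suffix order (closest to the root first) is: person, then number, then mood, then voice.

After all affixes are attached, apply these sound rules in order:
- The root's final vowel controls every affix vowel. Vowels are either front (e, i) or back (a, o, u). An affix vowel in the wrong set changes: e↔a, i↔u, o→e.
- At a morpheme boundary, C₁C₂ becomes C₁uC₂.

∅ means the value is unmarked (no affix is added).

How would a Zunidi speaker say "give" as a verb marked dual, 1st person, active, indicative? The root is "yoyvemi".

yoyvemiefeliip

Attach person 1st person -e → yoyvemie.
Attach number dual -fe → yoyvemiefe.
Attach mood indicative -li (after vowel 'e') → yoyvemiefeli.
Attach voice active -up → yoyvemiefeliup.
Apply vowel harmony: yoyvemiefeliup → yoyvemiefeliip.
Epenthesis: no change.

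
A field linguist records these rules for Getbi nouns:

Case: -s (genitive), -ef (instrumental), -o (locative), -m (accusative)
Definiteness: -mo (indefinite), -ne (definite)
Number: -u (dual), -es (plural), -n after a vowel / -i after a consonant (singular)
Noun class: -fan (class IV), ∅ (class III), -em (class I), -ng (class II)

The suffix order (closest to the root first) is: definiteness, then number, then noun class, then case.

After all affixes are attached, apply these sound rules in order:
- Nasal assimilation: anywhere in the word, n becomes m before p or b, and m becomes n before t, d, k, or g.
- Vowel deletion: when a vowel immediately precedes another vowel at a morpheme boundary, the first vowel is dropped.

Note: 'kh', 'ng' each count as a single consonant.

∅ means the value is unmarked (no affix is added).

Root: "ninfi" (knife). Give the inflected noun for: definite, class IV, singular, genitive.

Attach definiteness definite -ne → ninfine.
Attach number singular -n (after vowel 'e') → ninfinen.
Attach noun class class IV -fan → ninfinenfan.
Attach case genitive -s → ninfinenfans.
Nasal assimilation: no change.
Vowel deletion: no change.

ninfinenfans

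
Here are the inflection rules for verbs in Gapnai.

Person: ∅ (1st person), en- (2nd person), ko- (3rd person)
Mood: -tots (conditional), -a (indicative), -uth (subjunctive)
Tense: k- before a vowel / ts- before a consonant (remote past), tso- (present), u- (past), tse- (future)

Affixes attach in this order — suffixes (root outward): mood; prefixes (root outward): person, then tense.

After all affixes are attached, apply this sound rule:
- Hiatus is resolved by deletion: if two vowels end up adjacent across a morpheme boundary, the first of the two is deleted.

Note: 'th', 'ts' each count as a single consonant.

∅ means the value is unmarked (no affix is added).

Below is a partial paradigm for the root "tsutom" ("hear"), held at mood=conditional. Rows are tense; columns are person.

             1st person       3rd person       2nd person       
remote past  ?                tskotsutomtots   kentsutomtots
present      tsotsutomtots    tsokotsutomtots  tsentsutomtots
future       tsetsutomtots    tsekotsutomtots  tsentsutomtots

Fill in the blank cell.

Attach mood conditional -tots → tsutomtots.
person = 1st person: zero marking, form stays tsutomtots.
Attach tense remote past ts- (before consonant 'ts') → tstsutomtots.
Vowel deletion: no change.

tstsutomtots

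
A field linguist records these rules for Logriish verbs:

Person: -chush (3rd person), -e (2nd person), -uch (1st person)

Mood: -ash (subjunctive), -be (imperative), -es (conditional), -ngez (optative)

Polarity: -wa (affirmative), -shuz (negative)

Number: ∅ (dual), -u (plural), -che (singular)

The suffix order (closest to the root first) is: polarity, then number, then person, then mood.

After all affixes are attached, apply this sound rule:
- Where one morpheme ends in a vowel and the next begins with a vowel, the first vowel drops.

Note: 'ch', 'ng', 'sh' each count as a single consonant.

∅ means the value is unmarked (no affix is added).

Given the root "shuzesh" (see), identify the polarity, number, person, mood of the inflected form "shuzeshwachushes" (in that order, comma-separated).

Segment: shuzesh-wa-chush-es.
polarity: -wa → affirmative.
number: ∅ → dual.
person: -chush → 3rd person.
mood: -es → conditional.

affirmative, dual, 3rd person, conditional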